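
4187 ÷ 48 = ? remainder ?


4187 = 48 * 87 + 11
Check: 4176 + 11 = 4187

q = 87, r = 11


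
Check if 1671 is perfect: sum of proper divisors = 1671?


Proper divisors of 1671: 1, 3, 557
Sum = 1 + 3 + 557 = 561

No, 1671 is not perfect (561 ≠ 1671)


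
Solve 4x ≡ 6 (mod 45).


GCD(4, 45) = 1, unique solution
a^(-1) mod 45 = 34
x = 34 * 6 mod 45 = 24

x ≡ 24 (mod 45)


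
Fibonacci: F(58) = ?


Sequence: 1, 1, 2, 3, 5, 8, 13, 21, 34, 55, 89, 144, 233, 377, 610, 987, 1597, 2584, 4181, 6765, 10946, 17711, 28657, 46368, 75025, 121393, 196418, 317811, 514229, 832040, 1346269, 2178309, 3524578, 5702887, 9227465, 14930352, 24157817, 39088169, 63245986, 102334155, 165580141, 267914296, 433494437, 701408733, 1134903170, 1836311903, 2971215073, 4807526976, 7778742049, 12586269025, 20365011074, 32951280099, 53316291173, 86267571272, 139583862445, 225851433717, 365435296162, 591286729879
F(58) = 591286729879


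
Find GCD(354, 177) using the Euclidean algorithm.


354 = 2 * 177 + 0
GCD = 177


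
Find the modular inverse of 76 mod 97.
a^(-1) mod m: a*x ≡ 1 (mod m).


Use the extended Euclidean algorithm on (97, 76); each row r = 97*s + 76*t:
r=97, s=1, t=0
r=76, s=0, t=1
q=1: r=21, s=1, t=-1   [97*(1) + 76*(-1) = 21]
q=3: r=13, s=-3, t=4   [97*(-3) + 76*(4) = 13]
q=1: r=8, s=4, t=-5   [97*(4) + 76*(-5) = 8]
q=1: r=5, s=-7, t=9   [97*(-7) + 76*(9) = 5]
q=1: r=3, s=11, t=-14   [97*(11) + 76*(-14) = 3]
q=1: r=2, s=-18, t=23   [97*(-18) + 76*(23) = 2]
q=1: r=1, s=29, t=-37   [97*(29) + 76*(-37) = 1]
q=2: r=0, s=-76, t=97   [97*(-76) + 76*(97) = 0]
GCD = 1 with t = -37, so 76*(-37) ≡ 1 (mod 97)
Inverse = -37 mod 97 = 60
Check: 76 * 60 = 4560 ≡ 1 (mod 97)

76^(-1) ≡ 60 (mod 97)


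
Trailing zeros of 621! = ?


floor(621/5) = 124
floor(621/25) = 24
floor(621/125) = 4
Total = 152

152 trailing zeros


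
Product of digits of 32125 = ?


3 × 2 × 1 × 2 × 5 = 60


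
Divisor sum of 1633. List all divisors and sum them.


Divisors of 1633: 1, 23, 71, 1633
Sum = 1 + 23 + 71 + 1633 = 1728

σ(1633) = 1728


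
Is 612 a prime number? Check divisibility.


612 / 2 = 306 (exact division)
612 is NOT prime.

No, 612 is not prime


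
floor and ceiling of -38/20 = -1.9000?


-38/20 = -1.9000
floor = -2
ceil = -1

floor = -2, ceil = -1


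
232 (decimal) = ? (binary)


232 (base 10) = 232 (decimal)
232 (decimal) = 11101000 (base 2)


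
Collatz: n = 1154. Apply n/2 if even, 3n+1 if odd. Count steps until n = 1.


1154 → 577 → 1732 → 866 → 433 → 1300 → 650 → 325 → 976 → 488 → 244 → 122 → 61 → 184 → 92 → 46 → 23 → 70 → 35 → 106 → 53 → 160 → 80 → 40 → 20 → 10 → 5 → 16 → 8 → 4 → 2 → 1
Total steps = 31

31 steps


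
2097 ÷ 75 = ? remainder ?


2097 = 75 * 27 + 72
Check: 2025 + 72 = 2097

q = 27, r = 72


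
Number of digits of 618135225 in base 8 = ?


618135225 in base 8 = 4465777271
Number of digits = 10

10 digits (base 8)


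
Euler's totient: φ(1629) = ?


1629 = 3^2 × 181
Prime factors: 3, 181
φ(1629) = 1629 × (1-1/3) × (1-1/181)
= 1629 × 2/3 × 180/181 = 1080

φ(1629) = 1080


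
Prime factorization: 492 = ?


492 / 2 = 246
246 / 2 = 123
123 / 3 = 41
41 / 41 = 1
492 = 2^2 × 3 × 41


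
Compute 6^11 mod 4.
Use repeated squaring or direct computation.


6^1 mod 4 = 2
6^2 mod 4 = 0
6^3 mod 4 = 0
6^4 mod 4 = 0
6^5 mod 4 = 0
6^6 mod 4 = 0
6^7 mod 4 = 0
6^8 mod 4 = 0
6^9 mod 4 = 0
6^10 mod 4 = 0
6^11 mod 4 = 0


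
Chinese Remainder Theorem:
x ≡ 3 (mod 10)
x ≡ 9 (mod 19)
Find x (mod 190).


M = 10*19 = 190
M1 = M/10 = 19, M2 = M/19 = 10
M1^(-1) mod 10 = 9, M2^(-1) mod 19 = 2
x = 3*19*9 + 9*10*2 = 693
693 mod 190 = 123
Check: 123 mod 10 = 3 ✓, 123 mod 19 = 9 ✓

x ≡ 123 (mod 190)


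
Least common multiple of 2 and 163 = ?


GCD(2, 163) = 1
LCM = 2*163/1 = 326/1 = 326

LCM = 326


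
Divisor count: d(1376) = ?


1376 = 2^5 × 43^1
d(1376) = (5+1) × (1+1) = 12

12 divisors


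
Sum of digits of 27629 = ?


2 + 7 + 6 + 2 + 9 = 26


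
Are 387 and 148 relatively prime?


Euclidean algorithm:
387 = 2 * 148 + 91
148 = 1 * 91 + 57
91 = 1 * 57 + 34
57 = 1 * 34 + 23
34 = 1 * 23 + 11
23 = 2 * 11 + 1
11 = 11 * 1 + 0
GCD(387, 148) = 1

Yes, coprime (GCD = 1)


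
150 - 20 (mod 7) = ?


150 - 20 = 130
130 mod 7 = 4


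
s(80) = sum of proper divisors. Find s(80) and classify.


Proper divisors: 1, 2, 4, 5, 8, 10, 16, 20, 40
Sum = 1 + 2 + 4 + 5 + 8 + 10 + 16 + 20 + 40 = 106
106 > 80 → abundant

s(80) = 106 (abundant)


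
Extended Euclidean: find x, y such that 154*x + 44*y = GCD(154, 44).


Tabular extended Euclidean (each row: r = 154*s + 44*t):
r=154, s=1, t=0
r=44, s=0, t=1
q=3: r=22, s=1, t=-3   [154*(1) + 44*(-3) = 22]
q=2: r=0, s=-2, t=7   [154*(-2) + 44*(7) = 0]
GCD = 22; from the row with r=22: x=1, y=-3
Check: 154*(1) + 44*(-3) = 154 - 132 = 22

GCD = 22, x = 1, y = -3


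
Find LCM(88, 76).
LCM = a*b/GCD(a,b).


GCD(88, 76) = 4
LCM = 88*76/4 = 6688/4 = 1672

LCM = 1672


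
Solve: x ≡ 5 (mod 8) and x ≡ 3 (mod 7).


M = 8*7 = 56
M1 = M/8 = 7, M2 = M/7 = 8
M1^(-1) mod 8 = 7, M2^(-1) mod 7 = 1
x = 5*7*7 + 3*8*1 = 269
269 mod 56 = 45
Check: 45 mod 8 = 5 ✓, 45 mod 7 = 3 ✓

x ≡ 45 (mod 56)


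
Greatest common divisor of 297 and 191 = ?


297 = 1 * 191 + 106
191 = 1 * 106 + 85
106 = 1 * 85 + 21
85 = 4 * 21 + 1
21 = 21 * 1 + 0
GCD = 1


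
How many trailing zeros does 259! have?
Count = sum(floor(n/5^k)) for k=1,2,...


floor(259/5) = 51
floor(259/25) = 10
floor(259/125) = 2
Total = 63

63 trailing zeros


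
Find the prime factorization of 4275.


4275 / 3 = 1425
1425 / 3 = 475
475 / 5 = 95
95 / 5 = 19
19 / 19 = 1
4275 = 3^2 × 5^2 × 19


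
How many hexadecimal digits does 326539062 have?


326539062 in base 16 = 13769736
Number of digits = 8

8 digits (base 16)


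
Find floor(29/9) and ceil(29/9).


29/9 = 3.2222
floor = 3
ceil = 4

floor = 3, ceil = 4


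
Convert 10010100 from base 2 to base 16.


10010100 (base 2) = 148 (decimal)
148 (decimal) = 94 (base 16)


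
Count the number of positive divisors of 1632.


1632 = 2^5 × 3^1 × 17^1
d(1632) = (5+1) × (1+1) × (1+1) = 24

24 divisors


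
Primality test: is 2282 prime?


2282 / 2 = 1141 (exact division)
2282 is NOT prime.

No, 2282 is not prime


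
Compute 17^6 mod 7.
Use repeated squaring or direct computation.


17^1 mod 7 = 3
17^2 mod 7 = 2
17^3 mod 7 = 6
17^4 mod 7 = 4
17^5 mod 7 = 5
17^6 mod 7 = 1


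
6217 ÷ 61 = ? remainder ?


6217 = 61 * 101 + 56
Check: 6161 + 56 = 6217

q = 101, r = 56


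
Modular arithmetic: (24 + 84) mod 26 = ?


24 + 84 = 108
108 mod 26 = 4


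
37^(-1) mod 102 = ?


Use the extended Euclidean algorithm on (102, 37); each row r = 102*s + 37*t:
r=102, s=1, t=0
r=37, s=0, t=1
q=2: r=28, s=1, t=-2   [102*(1) + 37*(-2) = 28]
q=1: r=9, s=-1, t=3   [102*(-1) + 37*(3) = 9]
q=3: r=1, s=4, t=-11   [102*(4) + 37*(-11) = 1]
q=9: r=0, s=-37, t=102   [102*(-37) + 37*(102) = 0]
GCD = 1 with t = -11, so 37*(-11) ≡ 1 (mod 102)
Inverse = -11 mod 102 = 91
Check: 37 * 91 = 3367 ≡ 1 (mod 102)

37^(-1) ≡ 91 (mod 102)


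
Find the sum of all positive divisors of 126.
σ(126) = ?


Divisors of 126: 1, 2, 3, 6, 7, 9, 14, 18, 21, 42, 63, 126
Sum = 1 + 2 + 3 + 6 + 7 + 9 + 14 + 18 + 21 + 42 + 63 + 126 = 312

σ(126) = 312


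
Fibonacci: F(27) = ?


Sequence: 1, 1, 2, 3, 5, 8, 13, 21, 34, 55, 89, 144, 233, 377, 610, 987, 1597, 2584, 4181, 6765, 10946, 17711, 28657, 46368, 75025, 121393, 196418
F(27) = 196418


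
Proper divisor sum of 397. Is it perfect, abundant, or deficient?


Proper divisors: 1
Sum = 1 = 1
1 < 397 → deficient

s(397) = 1 (deficient)


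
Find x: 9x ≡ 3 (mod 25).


GCD(9, 25) = 1, unique solution
a^(-1) mod 25 = 14
x = 14 * 3 mod 25 = 17

x ≡ 17 (mod 25)


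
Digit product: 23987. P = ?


2 × 3 × 9 × 8 × 7 = 3024


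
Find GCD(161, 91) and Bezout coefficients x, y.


Tabular extended Euclidean (each row: r = 161*s + 91*t):
r=161, s=1, t=0
r=91, s=0, t=1
q=1: r=70, s=1, t=-1   [161*(1) + 91*(-1) = 70]
q=1: r=21, s=-1, t=2   [161*(-1) + 91*(2) = 21]
q=3: r=7, s=4, t=-7   [161*(4) + 91*(-7) = 7]
q=3: r=0, s=-13, t=23   [161*(-13) + 91*(23) = 0]
GCD = 7; from the row with r=7: x=4, y=-7
Check: 161*(4) + 91*(-7) = 644 - 637 = 7

GCD = 7, x = 4, y = -7


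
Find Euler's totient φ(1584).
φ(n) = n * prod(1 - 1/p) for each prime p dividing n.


1584 = 2^4 × 3^2 × 11
Prime factors: 2, 3, 11
φ(1584) = 1584 × (1-1/2) × (1-1/3) × (1-1/11)
= 1584 × 1/2 × 2/3 × 10/11 = 480

φ(1584) = 480


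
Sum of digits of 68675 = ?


6 + 8 + 6 + 7 + 5 = 32


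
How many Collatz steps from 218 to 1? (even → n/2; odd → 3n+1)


218 → 109 → 328 → 164 → 82 → 41 → 124 → 62 → 31 → 94 → 47 → 142 → 71 → 214 → 107 → 322 → 161 → 484 → 242 → 121 → 364 → 182 → 91 → 274 → 137 → 412 → 206 → 103 → 310 → 155 → 466 → 233 → 700 → 350 → 175 → 526 → 263 → 790 → 395 → 1186 → 593 → 1780 → 890 → 445 → 1336 → 668 → 334 → 167 → 502 → 251 → 754 → 377 → 1132 → 566 → 283 → 850 → 425 → 1276 → 638 → 319 → 958 → 479 → 1438 → 719 → 2158 → 1079 → 3238 → 1619 → 4858 → 2429 → 7288 → 3644 → 1822 → 911 → 2734 → 1367 → 4102 → 2051 → 6154 → 3077 → 9232 → 4616 → 2308 → 1154 → 577 → 1732 → 866 → 433 → 1300 → 650 → 325 → 976 → 488 → 244 → 122 → 61 → 184 → 92 → 46 → 23 → 70 → 35 → 106 → 53 → 160 → 80 → 40 → 20 → 10 → 5 → 16 → 8 → 4 → 2 → 1
Total steps = 114

114 steps


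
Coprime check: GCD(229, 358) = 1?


Euclidean algorithm:
358 = 1 * 229 + 129
229 = 1 * 129 + 100
129 = 1 * 100 + 29
100 = 3 * 29 + 13
29 = 2 * 13 + 3
13 = 4 * 3 + 1
3 = 3 * 1 + 0
GCD(229, 358) = 1

Yes, coprime (GCD = 1)


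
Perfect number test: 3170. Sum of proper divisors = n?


Proper divisors of 3170: 1, 2, 5, 10, 317, 634, 1585
Sum = 1 + 2 + 5 + 10 + 317 + 634 + 1585 = 2554

No, 3170 is not perfect (2554 ≠ 3170)


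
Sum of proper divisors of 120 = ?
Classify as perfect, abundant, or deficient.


Proper divisors: 1, 2, 3, 4, 5, 6, 8, 10, 12, 15, 20, 24, 30, 40, 60
Sum = 1 + 2 + 3 + 4 + 5 + 6 + 8 + 10 + 12 + 15 + 20 + 24 + 30 + 40 + 60 = 240
240 > 120 → abundant

s(120) = 240 (abundant)


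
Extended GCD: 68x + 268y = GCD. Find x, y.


Tabular extended Euclidean (each row: r = 68*s + 268*t):
r=68, s=1, t=0
r=268, s=0, t=1
q=0: r=68, s=1, t=0   [68*(1) + 268*(0) = 68]
q=3: r=64, s=-3, t=1   [68*(-3) + 268*(1) = 64]
q=1: r=4, s=4, t=-1   [68*(4) + 268*(-1) = 4]
q=16: r=0, s=-67, t=17   [68*(-67) + 268*(17) = 0]
GCD = 4; from the row with r=4: x=4, y=-1
Check: 68*(4) + 268*(-1) = 272 - 268 = 4

GCD = 4, x = 4, y = -1


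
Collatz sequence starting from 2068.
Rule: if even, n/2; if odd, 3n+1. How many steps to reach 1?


2068 → 1034 → 517 → 1552 → 776 → 388 → 194 → 97 → 292 → 146 → 73 → 220 → 110 → 55 → 166 → 83 → 250 → 125 → 376 → 188 → 94 → 47 → 142 → 71 → 214 → 107 → 322 → 161 → 484 → 242 → 121 → 364 → 182 → 91 → 274 → 137 → 412 → 206 → 103 → 310 → 155 → 466 → 233 → 700 → 350 → 175 → 526 → 263 → 790 → 395 → 1186 → 593 → 1780 → 890 → 445 → 1336 → 668 → 334 → 167 → 502 → 251 → 754 → 377 → 1132 → 566 → 283 → 850 → 425 → 1276 → 638 → 319 → 958 → 479 → 1438 → 719 → 2158 → 1079 → 3238 → 1619 → 4858 → 2429 → 7288 → 3644 → 1822 → 911 → 2734 → 1367 → 4102 → 2051 → 6154 → 3077 → 9232 → 4616 → 2308 → 1154 → 577 → 1732 → 866 → 433 → 1300 → 650 → 325 → 976 → 488 → 244 → 122 → 61 → 184 → 92 → 46 → 23 → 70 → 35 → 106 → 53 → 160 → 80 → 40 → 20 → 10 → 5 → 16 → 8 → 4 → 2 → 1
Total steps = 125

125 steps


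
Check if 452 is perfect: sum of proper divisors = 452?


Proper divisors of 452: 1, 2, 4, 113, 226
Sum = 1 + 2 + 4 + 113 + 226 = 346

No, 452 is not perfect (346 ≠ 452)


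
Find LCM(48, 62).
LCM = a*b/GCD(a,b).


GCD(48, 62) = 2
LCM = 48*62/2 = 2976/2 = 1488

LCM = 1488


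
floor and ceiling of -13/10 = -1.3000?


-13/10 = -1.3000
floor = -2
ceil = -1

floor = -2, ceil = -1


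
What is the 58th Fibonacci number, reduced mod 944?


F(k) mod 944 for k=1..58:
1, 1, 2, 3, 5, 8, 13, 21, 34, 55, 89, 144, 233, 377, 610, 43, 653, 696, 405, 157, 562, 719, 337, 112, 449, 561, 66, 627, 693, 376, 125, 501, 626, 183, 809, 48, 857, 905, 818, 779, 653, 488, 197, 685, 882, 623, 561, 240, 801, 97, 898, 51, 5, 56, 61, 117, 178, 295
F(58) mod 944 = 295


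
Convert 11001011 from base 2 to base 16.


11001011 (base 2) = 203 (decimal)
203 (decimal) = CB (base 16)


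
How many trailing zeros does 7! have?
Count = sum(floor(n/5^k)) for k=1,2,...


floor(7/5) = 1
Total = 1

1 trailing zeros


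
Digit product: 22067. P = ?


2 × 2 × 0 × 6 × 7 = 0


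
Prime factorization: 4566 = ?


4566 / 2 = 2283
2283 / 3 = 761
761 / 761 = 1
4566 = 2 × 3 × 761


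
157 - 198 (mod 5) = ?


157 - 198 = -41
-41 mod 5 = 4


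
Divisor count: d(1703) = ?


1703 = 13^1 × 131^1
d(1703) = (1+1) × (1+1) = 4

4 divisors


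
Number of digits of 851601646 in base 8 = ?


851601646 in base 8 = 6260464356
Number of digits = 10

10 digits (base 8)


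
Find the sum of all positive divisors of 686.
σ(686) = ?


Divisors of 686: 1, 2, 7, 14, 49, 98, 343, 686
Sum = 1 + 2 + 7 + 14 + 49 + 98 + 343 + 686 = 1200

σ(686) = 1200


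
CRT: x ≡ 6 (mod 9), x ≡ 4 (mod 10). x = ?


M = 9*10 = 90
M1 = M/9 = 10, M2 = M/10 = 9
M1^(-1) mod 9 = 1, M2^(-1) mod 10 = 9
x = 6*10*1 + 4*9*9 = 384
384 mod 90 = 24
Check: 24 mod 9 = 6 ✓, 24 mod 10 = 4 ✓

x ≡ 24 (mod 90)


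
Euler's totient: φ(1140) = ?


1140 = 2^2 × 3 × 5 × 19
Prime factors: 2, 3, 5, 19
φ(1140) = 1140 × (1-1/2) × (1-1/3) × (1-1/5) × (1-1/19)
= 1140 × 1/2 × 2/3 × 4/5 × 18/19 = 288

φ(1140) = 288


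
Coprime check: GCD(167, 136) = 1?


Euclidean algorithm:
167 = 1 * 136 + 31
136 = 4 * 31 + 12
31 = 2 * 12 + 7
12 = 1 * 7 + 5
7 = 1 * 5 + 2
5 = 2 * 2 + 1
2 = 2 * 1 + 0
GCD(167, 136) = 1

Yes, coprime (GCD = 1)


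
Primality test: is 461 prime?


Check divisors up to sqrt(461) = 21.4709
No divisors found.
461 is prime.

Yes, 461 is prime


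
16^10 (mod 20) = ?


16^1 mod 20 = 16
16^2 mod 20 = 16
16^3 mod 20 = 16
16^4 mod 20 = 16
16^5 mod 20 = 16
16^6 mod 20 = 16
16^7 mod 20 = 16
16^8 mod 20 = 16
16^9 mod 20 = 16
16^10 mod 20 = 16


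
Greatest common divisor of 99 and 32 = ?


99 = 3 * 32 + 3
32 = 10 * 3 + 2
3 = 1 * 2 + 1
2 = 2 * 1 + 0
GCD = 1


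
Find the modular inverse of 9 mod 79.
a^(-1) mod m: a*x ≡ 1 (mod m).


Use the extended Euclidean algorithm on (79, 9); each row r = 79*s + 9*t:
r=79, s=1, t=0
r=9, s=0, t=1
q=8: r=7, s=1, t=-8   [79*(1) + 9*(-8) = 7]
q=1: r=2, s=-1, t=9   [79*(-1) + 9*(9) = 2]
q=3: r=1, s=4, t=-35   [79*(4) + 9*(-35) = 1]
q=2: r=0, s=-9, t=79   [79*(-9) + 9*(79) = 0]
GCD = 1 with t = -35, so 9*(-35) ≡ 1 (mod 79)
Inverse = -35 mod 79 = 44
Check: 9 * 44 = 396 ≡ 1 (mod 79)

9^(-1) ≡ 44 (mod 79)


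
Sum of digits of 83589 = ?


8 + 3 + 5 + 8 + 9 = 33


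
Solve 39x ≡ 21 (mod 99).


GCD(39, 99) = 3 divides 21
Divide: 13x ≡ 7 (mod 33)
x ≡ 31 (mod 33)


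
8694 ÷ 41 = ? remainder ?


8694 = 41 * 212 + 2
Check: 8692 + 2 = 8694

q = 212, r = 2


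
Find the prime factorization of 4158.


4158 / 2 = 2079
2079 / 3 = 693
693 / 3 = 231
231 / 3 = 77
77 / 7 = 11
11 / 11 = 1
4158 = 2 × 3^3 × 7 × 11


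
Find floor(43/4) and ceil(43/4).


43/4 = 10.7500
floor = 10
ceil = 11

floor = 10, ceil = 11


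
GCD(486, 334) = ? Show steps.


486 = 1 * 334 + 152
334 = 2 * 152 + 30
152 = 5 * 30 + 2
30 = 15 * 2 + 0
GCD = 2


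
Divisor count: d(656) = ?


656 = 2^4 × 41^1
d(656) = (4+1) × (1+1) = 10

10 divisors


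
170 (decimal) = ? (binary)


170 (base 10) = 170 (decimal)
170 (decimal) = 10101010 (base 2)


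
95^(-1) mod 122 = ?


Use the extended Euclidean algorithm on (122, 95); each row r = 122*s + 95*t:
r=122, s=1, t=0
r=95, s=0, t=1
q=1: r=27, s=1, t=-1   [122*(1) + 95*(-1) = 27]
q=3: r=14, s=-3, t=4   [122*(-3) + 95*(4) = 14]
q=1: r=13, s=4, t=-5   [122*(4) + 95*(-5) = 13]
q=1: r=1, s=-7, t=9   [122*(-7) + 95*(9) = 1]
q=13: r=0, s=95, t=-122   [122*(95) + 95*(-122) = 0]
GCD = 1 with t = 9, so 95*(9) ≡ 1 (mod 122)
Inverse = 9 mod 122 = 9
Check: 95 * 9 = 855 ≡ 1 (mod 122)

95^(-1) ≡ 9 (mod 122)


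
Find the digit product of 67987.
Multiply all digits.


6 × 7 × 9 × 8 × 7 = 21168


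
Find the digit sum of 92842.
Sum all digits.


9 + 2 + 8 + 4 + 2 = 25


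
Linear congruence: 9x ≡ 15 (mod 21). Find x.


GCD(9, 21) = 3 divides 15
Divide: 3x ≡ 5 (mod 7)
x ≡ 4 (mod 7)


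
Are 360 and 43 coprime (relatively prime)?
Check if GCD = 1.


Euclidean algorithm:
360 = 8 * 43 + 16
43 = 2 * 16 + 11
16 = 1 * 11 + 5
11 = 2 * 5 + 1
5 = 5 * 1 + 0
GCD(360, 43) = 1

Yes, coprime (GCD = 1)


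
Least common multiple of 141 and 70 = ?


GCD(141, 70) = 1
LCM = 141*70/1 = 9870/1 = 9870

LCM = 9870


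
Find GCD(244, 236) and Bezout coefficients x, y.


Tabular extended Euclidean (each row: r = 244*s + 236*t):
r=244, s=1, t=0
r=236, s=0, t=1
q=1: r=8, s=1, t=-1   [244*(1) + 236*(-1) = 8]
q=29: r=4, s=-29, t=30   [244*(-29) + 236*(30) = 4]
q=2: r=0, s=59, t=-61   [244*(59) + 236*(-61) = 0]
GCD = 4; from the row with r=4: x=-29, y=30
Check: 244*(-29) + 236*(30) = -7076 + 7080 = 4

GCD = 4, x = -29, y = 30


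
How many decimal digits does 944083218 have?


944083218 has 9 digits in base 10
floor(log10(944083218)) + 1 = floor(8.9750) + 1 = 9

9 digits (base 10)


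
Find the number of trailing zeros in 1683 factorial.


floor(1683/5) = 336
floor(1683/25) = 67
floor(1683/125) = 13
floor(1683/625) = 2
Total = 418

418 trailing zeros


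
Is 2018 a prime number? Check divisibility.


2018 / 2 = 1009 (exact division)
2018 is NOT prime.

No, 2018 is not prime


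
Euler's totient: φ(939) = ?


939 = 3 × 313
Prime factors: 3, 313
φ(939) = 939 × (1-1/3) × (1-1/313)
= 939 × 2/3 × 312/313 = 624

φ(939) = 624


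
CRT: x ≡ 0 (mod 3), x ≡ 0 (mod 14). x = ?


M = 3*14 = 42
M1 = M/3 = 14, M2 = M/14 = 3
M1^(-1) mod 3 = 2, M2^(-1) mod 14 = 5
x = 0*14*2 + 0*3*5 = 0
0 mod 42 = 0
Check: 0 mod 3 = 0 ✓, 0 mod 14 = 0 ✓

x ≡ 0 (mod 42)


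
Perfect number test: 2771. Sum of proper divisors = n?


Proper divisors of 2771: 1, 17, 163
Sum = 1 + 17 + 163 = 181

No, 2771 is not perfect (181 ≠ 2771)


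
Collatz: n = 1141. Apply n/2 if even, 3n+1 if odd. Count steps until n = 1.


1141 → 3424 → 1712 → 856 → 428 → 214 → 107 → 322 → 161 → 484 → 242 → 121 → 364 → 182 → 91 → 274 → 137 → 412 → 206 → 103 → 310 → 155 → 466 → 233 → 700 → 350 → 175 → 526 → 263 → 790 → 395 → 1186 → 593 → 1780 → 890 → 445 → 1336 → 668 → 334 → 167 → 502 → 251 → 754 → 377 → 1132 → 566 → 283 → 850 → 425 → 1276 → 638 → 319 → 958 → 479 → 1438 → 719 → 2158 → 1079 → 3238 → 1619 → 4858 → 2429 → 7288 → 3644 → 1822 → 911 → 2734 → 1367 → 4102 → 2051 → 6154 → 3077 → 9232 → 4616 → 2308 → 1154 → 577 → 1732 → 866 → 433 → 1300 → 650 → 325 → 976 → 488 → 244 → 122 → 61 → 184 → 92 → 46 → 23 → 70 → 35 → 106 → 53 → 160 → 80 → 40 → 20 → 10 → 5 → 16 → 8 → 4 → 2 → 1
Total steps = 106

106 steps


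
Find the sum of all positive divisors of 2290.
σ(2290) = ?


Divisors of 2290: 1, 2, 5, 10, 229, 458, 1145, 2290
Sum = 1 + 2 + 5 + 10 + 229 + 458 + 1145 + 2290 = 4140

σ(2290) = 4140


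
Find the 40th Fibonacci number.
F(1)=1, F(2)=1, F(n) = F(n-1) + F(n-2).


Sequence: 1, 1, 2, 3, 5, 8, 13, 21, 34, 55, 89, 144, 233, 377, 610, 987, 1597, 2584, 4181, 6765, 10946, 17711, 28657, 46368, 75025, 121393, 196418, 317811, 514229, 832040, 1346269, 2178309, 3524578, 5702887, 9227465, 14930352, 24157817, 39088169, 63245986, 102334155
F(40) = 102334155


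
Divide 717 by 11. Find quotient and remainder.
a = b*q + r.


717 = 11 * 65 + 2
Check: 715 + 2 = 717

q = 65, r = 2


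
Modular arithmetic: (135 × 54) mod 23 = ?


135 × 54 = 7290
7290 mod 23 = 22


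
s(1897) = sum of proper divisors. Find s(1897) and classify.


Proper divisors: 1, 7, 271
Sum = 1 + 7 + 271 = 279
279 < 1897 → deficient

s(1897) = 279 (deficient)


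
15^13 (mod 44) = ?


15^1 mod 44 = 15
15^2 mod 44 = 5
15^3 mod 44 = 31
15^4 mod 44 = 25
15^5 mod 44 = 23
15^6 mod 44 = 37
15^7 mod 44 = 27
15^8 mod 44 = 9
15^9 mod 44 = 3
15^10 mod 44 = 1
15^11 mod 44 = 15
15^12 mod 44 = 5
15^13 mod 44 = 31


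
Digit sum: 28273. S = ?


2 + 8 + 2 + 7 + 3 = 22


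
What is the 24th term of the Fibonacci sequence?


Sequence: 1, 1, 2, 3, 5, 8, 13, 21, 34, 55, 89, 144, 233, 377, 610, 987, 1597, 2584, 4181, 6765, 10946, 17711, 28657, 46368
F(24) = 46368


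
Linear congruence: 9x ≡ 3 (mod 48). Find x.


GCD(9, 48) = 3 divides 3
Divide: 3x ≡ 1 (mod 16)
x ≡ 11 (mod 16)


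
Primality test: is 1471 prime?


Check divisors up to sqrt(1471) = 38.3536
No divisors found.
1471 is prime.

Yes, 1471 is prime


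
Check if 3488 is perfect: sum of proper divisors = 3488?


Proper divisors of 3488: 1, 2, 4, 8, 16, 32, 109, 218, 436, 872, 1744
Sum = 1 + 2 + 4 + 8 + 16 + 32 + 109 + 218 + 436 + 872 + 1744 = 3442

No, 3488 is not perfect (3442 ≠ 3488)


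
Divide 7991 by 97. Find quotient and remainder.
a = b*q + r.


7991 = 97 * 82 + 37
Check: 7954 + 37 = 7991

q = 82, r = 37


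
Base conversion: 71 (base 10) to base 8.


71 (base 10) = 71 (decimal)
71 (decimal) = 107 (base 8)


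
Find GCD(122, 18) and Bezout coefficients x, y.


Tabular extended Euclidean (each row: r = 122*s + 18*t):
r=122, s=1, t=0
r=18, s=0, t=1
q=6: r=14, s=1, t=-6   [122*(1) + 18*(-6) = 14]
q=1: r=4, s=-1, t=7   [122*(-1) + 18*(7) = 4]
q=3: r=2, s=4, t=-27   [122*(4) + 18*(-27) = 2]
q=2: r=0, s=-9, t=61   [122*(-9) + 18*(61) = 0]
GCD = 2; from the row with r=2: x=4, y=-27
Check: 122*(4) + 18*(-27) = 488 - 486 = 2

GCD = 2, x = 4, y = -27


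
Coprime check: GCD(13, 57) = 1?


Euclidean algorithm:
57 = 4 * 13 + 5
13 = 2 * 5 + 3
5 = 1 * 3 + 2
3 = 1 * 2 + 1
2 = 2 * 1 + 0
GCD(13, 57) = 1

Yes, coprime (GCD = 1)


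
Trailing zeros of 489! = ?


floor(489/5) = 97
floor(489/25) = 19
floor(489/125) = 3
Total = 119

119 trailing zeros


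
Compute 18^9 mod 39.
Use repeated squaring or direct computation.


18^1 mod 39 = 18
18^2 mod 39 = 12
18^3 mod 39 = 21
18^4 mod 39 = 27
18^5 mod 39 = 18
18^6 mod 39 = 12
18^7 mod 39 = 21
18^8 mod 39 = 27
18^9 mod 39 = 18


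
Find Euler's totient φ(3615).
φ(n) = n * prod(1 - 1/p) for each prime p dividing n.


3615 = 3 × 5 × 241
Prime factors: 3, 5, 241
φ(3615) = 3615 × (1-1/3) × (1-1/5) × (1-1/241)
= 3615 × 2/3 × 4/5 × 240/241 = 1920

φ(3615) = 1920


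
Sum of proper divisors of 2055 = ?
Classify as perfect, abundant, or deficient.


Proper divisors: 1, 3, 5, 15, 137, 411, 685
Sum = 1 + 3 + 5 + 15 + 137 + 411 + 685 = 1257
1257 < 2055 → deficient

s(2055) = 1257 (deficient)


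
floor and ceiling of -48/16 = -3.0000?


-48/16 = -3.0000
floor = -3
ceil = -3

floor = -3, ceil = -3


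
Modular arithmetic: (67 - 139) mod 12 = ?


67 - 139 = -72
-72 mod 12 = 0


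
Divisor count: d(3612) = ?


3612 = 2^2 × 3^1 × 7^1 × 43^1
d(3612) = (2+1) × (1+1) × (1+1) × (1+1) = 24

24 divisors


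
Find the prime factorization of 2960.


2960 / 2 = 1480
1480 / 2 = 740
740 / 2 = 370
370 / 2 = 185
185 / 5 = 37
37 / 37 = 1
2960 = 2^4 × 5 × 37


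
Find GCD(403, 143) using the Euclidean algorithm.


403 = 2 * 143 + 117
143 = 1 * 117 + 26
117 = 4 * 26 + 13
26 = 2 * 13 + 0
GCD = 13


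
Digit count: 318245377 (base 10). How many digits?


318245377 has 9 digits in base 10
floor(log10(318245377)) + 1 = floor(8.5028) + 1 = 9

9 digits (base 10)


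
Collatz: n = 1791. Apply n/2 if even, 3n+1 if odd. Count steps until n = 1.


1791 → 5374 → 2687 → 8062 → 4031 → 12094 → 6047 → 18142 → 9071 → 27214 → 13607 → 40822 → 20411 → 61234 → 30617 → 91852 → 45926 → 22963 → 68890 → 34445 → 103336 → 51668 → 25834 → 12917 → 38752 → 19376 → 9688 → 4844 → 2422 → 1211 → 3634 → 1817 → 5452 → 2726 → 1363 → 4090 → 2045 → 6136 → 3068 → 1534 → 767 → 2302 → 1151 → 3454 → 1727 → 5182 → 2591 → 7774 → 3887 → 11662 → 5831 → 17494 → 8747 → 26242 → 13121 → 39364 → 19682 → 9841 → 29524 → 14762 → 7381 → 22144 → 11072 → 5536 → 2768 → 1384 → 692 → 346 → 173 → 520 → 260 → 130 → 65 → 196 → 98 → 49 → 148 → 74 → 37 → 112 → 56 → 28 → 14 → 7 → 22 → 11 → 34 → 17 → 52 → 26 → 13 → 40 → 20 → 10 → 5 → 16 → 8 → 4 → 2 → 1
Total steps = 99

99 steps


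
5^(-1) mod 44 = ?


Use the extended Euclidean algorithm on (44, 5); each row r = 44*s + 5*t:
r=44, s=1, t=0
r=5, s=0, t=1
q=8: r=4, s=1, t=-8   [44*(1) + 5*(-8) = 4]
q=1: r=1, s=-1, t=9   [44*(-1) + 5*(9) = 1]
q=4: r=0, s=5, t=-44   [44*(5) + 5*(-44) = 0]
GCD = 1 with t = 9, so 5*(9) ≡ 1 (mod 44)
Inverse = 9 mod 44 = 9
Check: 5 * 9 = 45 ≡ 1 (mod 44)

5^(-1) ≡ 9 (mod 44)


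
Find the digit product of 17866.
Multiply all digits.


1 × 7 × 8 × 6 × 6 = 2016


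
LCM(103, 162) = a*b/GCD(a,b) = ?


GCD(103, 162) = 1
LCM = 103*162/1 = 16686/1 = 16686

LCM = 16686


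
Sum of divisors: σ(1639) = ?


Divisors of 1639: 1, 11, 149, 1639
Sum = 1 + 11 + 149 + 1639 = 1800

σ(1639) = 1800


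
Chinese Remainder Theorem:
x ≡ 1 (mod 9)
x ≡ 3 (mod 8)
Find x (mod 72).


M = 9*8 = 72
M1 = M/9 = 8, M2 = M/8 = 9
M1^(-1) mod 9 = 8, M2^(-1) mod 8 = 1
x = 1*8*8 + 3*9*1 = 91
91 mod 72 = 19
Check: 19 mod 9 = 1 ✓, 19 mod 8 = 3 ✓

x ≡ 19 (mod 72)


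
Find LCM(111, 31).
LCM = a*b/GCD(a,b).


GCD(111, 31) = 1
LCM = 111*31/1 = 3441/1 = 3441

LCM = 3441


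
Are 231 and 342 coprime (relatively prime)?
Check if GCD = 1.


Euclidean algorithm:
342 = 1 * 231 + 111
231 = 2 * 111 + 9
111 = 12 * 9 + 3
9 = 3 * 3 + 0
GCD(231, 342) = 3

No, not coprime (GCD = 3)


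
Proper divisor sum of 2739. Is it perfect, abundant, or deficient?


Proper divisors: 1, 3, 11, 33, 83, 249, 913
Sum = 1 + 3 + 11 + 33 + 83 + 249 + 913 = 1293
1293 < 2739 → deficient

s(2739) = 1293 (deficient)


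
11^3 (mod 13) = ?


11^1 mod 13 = 11
11^2 mod 13 = 4
11^3 mod 13 = 5


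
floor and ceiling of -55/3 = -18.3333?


-55/3 = -18.3333
floor = -19
ceil = -18

floor = -19, ceil = -18


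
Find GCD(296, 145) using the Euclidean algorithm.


296 = 2 * 145 + 6
145 = 24 * 6 + 1
6 = 6 * 1 + 0
GCD = 1


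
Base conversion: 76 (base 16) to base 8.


76 (base 16) = 118 (decimal)
118 (decimal) = 166 (base 8)


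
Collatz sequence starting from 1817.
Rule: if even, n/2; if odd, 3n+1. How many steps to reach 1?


1817 → 5452 → 2726 → 1363 → 4090 → 2045 → 6136 → 3068 → 1534 → 767 → 2302 → 1151 → 3454 → 1727 → 5182 → 2591 → 7774 → 3887 → 11662 → 5831 → 17494 → 8747 → 26242 → 13121 → 39364 → 19682 → 9841 → 29524 → 14762 → 7381 → 22144 → 11072 → 5536 → 2768 → 1384 → 692 → 346 → 173 → 520 → 260 → 130 → 65 → 196 → 98 → 49 → 148 → 74 → 37 → 112 → 56 → 28 → 14 → 7 → 22 → 11 → 34 → 17 → 52 → 26 → 13 → 40 → 20 → 10 → 5 → 16 → 8 → 4 → 2 → 1
Total steps = 68

68 steps


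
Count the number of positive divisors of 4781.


4781 = 7^1 × 683^1
d(4781) = (1+1) × (1+1) = 4

4 divisors


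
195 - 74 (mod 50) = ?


195 - 74 = 121
121 mod 50 = 21


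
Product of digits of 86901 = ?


8 × 6 × 9 × 0 × 1 = 0


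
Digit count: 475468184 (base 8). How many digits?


475468184 in base 8 = 3425610630
Number of digits = 10

10 digits (base 8)


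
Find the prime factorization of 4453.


4453 / 61 = 73
73 / 73 = 1
4453 = 61 × 73


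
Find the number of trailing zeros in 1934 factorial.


floor(1934/5) = 386
floor(1934/25) = 77
floor(1934/125) = 15
floor(1934/625) = 3
Total = 481

481 trailing zeros


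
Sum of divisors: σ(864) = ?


Divisors of 864: 1, 2, 3, 4, 6, 8, 9, 12, 16, 18, 24, 27, 32, 36, 48, 54, 72, 96, 108, 144, 216, 288, 432, 864
Sum = 1 + 2 + 3 + 4 + 6 + 8 + 9 + 12 + 16 + 18 + 24 + 27 + 32 + 36 + 48 + 54 + 72 + 96 + 108 + 144 + 216 + 288 + 432 + 864 = 2520

σ(864) = 2520


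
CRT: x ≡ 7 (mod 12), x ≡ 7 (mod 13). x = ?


M = 12*13 = 156
M1 = M/12 = 13, M2 = M/13 = 12
M1^(-1) mod 12 = 1, M2^(-1) mod 13 = 12
x = 7*13*1 + 7*12*12 = 1099
1099 mod 156 = 7
Check: 7 mod 12 = 7 ✓, 7 mod 13 = 7 ✓

x ≡ 7 (mod 156)


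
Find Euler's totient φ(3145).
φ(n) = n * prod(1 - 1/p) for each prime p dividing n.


3145 = 5 × 17 × 37
Prime factors: 5, 17, 37
φ(3145) = 3145 × (1-1/5) × (1-1/17) × (1-1/37)
= 3145 × 4/5 × 16/17 × 36/37 = 2304

φ(3145) = 2304


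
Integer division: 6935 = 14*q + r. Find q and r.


6935 = 14 * 495 + 5
Check: 6930 + 5 = 6935

q = 495, r = 5


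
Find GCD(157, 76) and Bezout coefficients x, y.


Tabular extended Euclidean (each row: r = 157*s + 76*t):
r=157, s=1, t=0
r=76, s=0, t=1
q=2: r=5, s=1, t=-2   [157*(1) + 76*(-2) = 5]
q=15: r=1, s=-15, t=31   [157*(-15) + 76*(31) = 1]
q=5: r=0, s=76, t=-157   [157*(76) + 76*(-157) = 0]
GCD = 1; from the row with r=1: x=-15, y=31
Check: 157*(-15) + 76*(31) = -2355 + 2356 = 1

GCD = 1, x = -15, y = 31


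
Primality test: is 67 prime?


Check divisors up to sqrt(67) = 8.1854
No divisors found.
67 is prime.

Yes, 67 is prime


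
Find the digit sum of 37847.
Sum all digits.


3 + 7 + 8 + 4 + 7 = 29


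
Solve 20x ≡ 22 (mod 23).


GCD(20, 23) = 1, unique solution
a^(-1) mod 23 = 15
x = 15 * 22 mod 23 = 8

x ≡ 8 (mod 23)


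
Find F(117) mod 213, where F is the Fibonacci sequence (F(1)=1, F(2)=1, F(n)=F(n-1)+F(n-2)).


F(k) mod 213 for k=1..117:
1, 1, 2, 3, 5, 8, 13, 21, 34, 55, 89, 144, 20, 164, 184, 135, 106, 28, 134, 162, 83, 32, 115, 147, 49, 196, 32, 15, 47, 62, 109, 171, 67, 25, 92, 117, 209, 113, 109, 9, 118, 127, 32, 159, 191, 137, 115, 39, 154, 193, 134, 114, 35, 149, 184, 120, 91, 211, 89, 87, 176, 50, 13, 63, 76, 139, 2, 141, 143, 71, 1, 72, 73, 145, 5, 150, 155, 92, 34, 126, 160, 73, 20, 93, 113, 206, 106, 99, 205, 91, 83, 174, 44, 5, 49, 54, 103, 157, 47, 204, 38, 29, 67, 96, 163, 46, 209, 42, 38, 80, 118, 198, 103, 88, 191, 66, 44
F(117) mod 213 = 44


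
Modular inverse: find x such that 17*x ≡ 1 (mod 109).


Use the extended Euclidean algorithm on (109, 17); each row r = 109*s + 17*t:
r=109, s=1, t=0
r=17, s=0, t=1
q=6: r=7, s=1, t=-6   [109*(1) + 17*(-6) = 7]
q=2: r=3, s=-2, t=13   [109*(-2) + 17*(13) = 3]
q=2: r=1, s=5, t=-32   [109*(5) + 17*(-32) = 1]
q=3: r=0, s=-17, t=109   [109*(-17) + 17*(109) = 0]
GCD = 1 with t = -32, so 17*(-32) ≡ 1 (mod 109)
Inverse = -32 mod 109 = 77
Check: 17 * 77 = 1309 ≡ 1 (mod 109)

17^(-1) ≡ 77 (mod 109)


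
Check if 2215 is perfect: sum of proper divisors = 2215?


Proper divisors of 2215: 1, 5, 443
Sum = 1 + 5 + 443 = 449

No, 2215 is not perfect (449 ≠ 2215)


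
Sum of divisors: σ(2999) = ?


Divisors of 2999: 1, 2999
Sum = 1 + 2999 = 3000

σ(2999) = 3000


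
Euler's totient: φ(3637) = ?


3637 = 3637
Prime factors: 3637
φ(3637) = 3637 × (1-1/3637)
= 3637 × 3636/3637 = 3636

φ(3637) = 3636


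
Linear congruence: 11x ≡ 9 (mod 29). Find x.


GCD(11, 29) = 1, unique solution
a^(-1) mod 29 = 8
x = 8 * 9 mod 29 = 14

x ≡ 14 (mod 29)


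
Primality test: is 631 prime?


Check divisors up to sqrt(631) = 25.1197
No divisors found.
631 is prime.

Yes, 631 is prime


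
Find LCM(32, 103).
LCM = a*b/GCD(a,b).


GCD(32, 103) = 1
LCM = 32*103/1 = 3296/1 = 3296

LCM = 3296


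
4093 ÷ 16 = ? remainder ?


4093 = 16 * 255 + 13
Check: 4080 + 13 = 4093

q = 255, r = 13


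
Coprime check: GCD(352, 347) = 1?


Euclidean algorithm:
352 = 1 * 347 + 5
347 = 69 * 5 + 2
5 = 2 * 2 + 1
2 = 2 * 1 + 0
GCD(352, 347) = 1

Yes, coprime (GCD = 1)


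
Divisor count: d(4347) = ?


4347 = 3^3 × 7^1 × 23^1
d(4347) = (3+1) × (1+1) × (1+1) = 16

16 divisors


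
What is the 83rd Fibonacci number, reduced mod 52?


F(k) mod 52 for k=1..83:
1, 1, 2, 3, 5, 8, 13, 21, 34, 3, 37, 40, 25, 13, 38, 51, 37, 36, 21, 5, 26, 31, 5, 36, 41, 25, 14, 39, 1, 40, 41, 29, 18, 47, 13, 8, 21, 29, 50, 27, 25, 0, 25, 25, 50, 23, 21, 44, 13, 5, 18, 23, 41, 12, 1, 13, 14, 27, 41, 16, 5, 21, 26, 47, 21, 16, 37, 1, 38, 39, 25, 12, 37, 49, 34, 31, 13, 44, 5, 49, 2, 51, 1
F(83) mod 52 = 1


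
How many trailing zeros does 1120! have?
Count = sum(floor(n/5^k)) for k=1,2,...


floor(1120/5) = 224
floor(1120/25) = 44
floor(1120/125) = 8
floor(1120/625) = 1
Total = 277

277 trailing zeros


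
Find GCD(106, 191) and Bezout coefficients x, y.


Tabular extended Euclidean (each row: r = 106*s + 191*t):
r=106, s=1, t=0
r=191, s=0, t=1
q=0: r=106, s=1, t=0   [106*(1) + 191*(0) = 106]
q=1: r=85, s=-1, t=1   [106*(-1) + 191*(1) = 85]
q=1: r=21, s=2, t=-1   [106*(2) + 191*(-1) = 21]
q=4: r=1, s=-9, t=5   [106*(-9) + 191*(5) = 1]
q=21: r=0, s=191, t=-106   [106*(191) + 191*(-106) = 0]
GCD = 1; from the row with r=1: x=-9, y=5
Check: 106*(-9) + 191*(5) = -954 + 955 = 1

GCD = 1, x = -9, y = 5


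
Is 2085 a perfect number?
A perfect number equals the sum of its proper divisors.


Proper divisors of 2085: 1, 3, 5, 15, 139, 417, 695
Sum = 1 + 3 + 5 + 15 + 139 + 417 + 695 = 1275

No, 2085 is not perfect (1275 ≠ 2085)


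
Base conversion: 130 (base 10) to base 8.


130 (base 10) = 130 (decimal)
130 (decimal) = 202 (base 8)


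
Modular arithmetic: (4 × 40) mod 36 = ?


4 × 40 = 160
160 mod 36 = 16


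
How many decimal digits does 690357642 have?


690357642 has 9 digits in base 10
floor(log10(690357642)) + 1 = floor(8.8391) + 1 = 9

9 digits (base 10)


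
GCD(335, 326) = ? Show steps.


335 = 1 * 326 + 9
326 = 36 * 9 + 2
9 = 4 * 2 + 1
2 = 2 * 1 + 0
GCD = 1


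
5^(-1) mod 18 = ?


Use the extended Euclidean algorithm on (18, 5); each row r = 18*s + 5*t:
r=18, s=1, t=0
r=5, s=0, t=1
q=3: r=3, s=1, t=-3   [18*(1) + 5*(-3) = 3]
q=1: r=2, s=-1, t=4   [18*(-1) + 5*(4) = 2]
q=1: r=1, s=2, t=-7   [18*(2) + 5*(-7) = 1]
q=2: r=0, s=-5, t=18   [18*(-5) + 5*(18) = 0]
GCD = 1 with t = -7, so 5*(-7) ≡ 1 (mod 18)
Inverse = -7 mod 18 = 11
Check: 5 * 11 = 55 ≡ 1 (mod 18)

5^(-1) ≡ 11 (mod 18)


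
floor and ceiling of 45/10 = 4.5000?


45/10 = 4.5000
floor = 4
ceil = 5

floor = 4, ceil = 5


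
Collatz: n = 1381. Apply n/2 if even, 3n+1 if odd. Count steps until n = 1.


1381 → 4144 → 2072 → 1036 → 518 → 259 → 778 → 389 → 1168 → 584 → 292 → 146 → 73 → 220 → 110 → 55 → 166 → 83 → 250 → 125 → 376 → 188 → 94 → 47 → 142 → 71 → 214 → 107 → 322 → 161 → 484 → 242 → 121 → 364 → 182 → 91 → 274 → 137 → 412 → 206 → 103 → 310 → 155 → 466 → 233 → 700 → 350 → 175 → 526 → 263 → 790 → 395 → 1186 → 593 → 1780 → 890 → 445 → 1336 → 668 → 334 → 167 → 502 → 251 → 754 → 377 → 1132 → 566 → 283 → 850 → 425 → 1276 → 638 → 319 → 958 → 479 → 1438 → 719 → 2158 → 1079 → 3238 → 1619 → 4858 → 2429 → 7288 → 3644 → 1822 → 911 → 2734 → 1367 → 4102 → 2051 → 6154 → 3077 → 9232 → 4616 → 2308 → 1154 → 577 → 1732 → 866 → 433 → 1300 → 650 → 325 → 976 → 488 → 244 → 122 → 61 → 184 → 92 → 46 → 23 → 70 → 35 → 106 → 53 → 160 → 80 → 40 → 20 → 10 → 5 → 16 → 8 → 4 → 2 → 1
Total steps = 127

127 steps


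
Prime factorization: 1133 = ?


1133 / 11 = 103
103 / 103 = 1
1133 = 11 × 103


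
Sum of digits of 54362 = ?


5 + 4 + 3 + 6 + 2 = 20


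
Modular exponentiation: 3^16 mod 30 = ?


3^1 mod 30 = 3
3^2 mod 30 = 9
3^3 mod 30 = 27
3^4 mod 30 = 21
3^5 mod 30 = 3
3^6 mod 30 = 9
3^7 mod 30 = 27
3^8 mod 30 = 21
3^9 mod 30 = 3
3^10 mod 30 = 9
3^11 mod 30 = 27
3^12 mod 30 = 21
3^13 mod 30 = 3
3^14 mod 30 = 9
3^15 mod 30 = 27
3^16 mod 30 = 21


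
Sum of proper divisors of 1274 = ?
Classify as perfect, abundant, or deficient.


Proper divisors: 1, 2, 7, 13, 14, 26, 49, 91, 98, 182, 637
Sum = 1 + 2 + 7 + 13 + 14 + 26 + 49 + 91 + 98 + 182 + 637 = 1120
1120 < 1274 → deficient

s(1274) = 1120 (deficient)


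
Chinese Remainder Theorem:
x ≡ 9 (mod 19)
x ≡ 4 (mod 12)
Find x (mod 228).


M = 19*12 = 228
M1 = M/19 = 12, M2 = M/12 = 19
M1^(-1) mod 19 = 8, M2^(-1) mod 12 = 7
x = 9*12*8 + 4*19*7 = 1396
1396 mod 228 = 28
Check: 28 mod 19 = 9 ✓, 28 mod 12 = 4 ✓

x ≡ 28 (mod 228)


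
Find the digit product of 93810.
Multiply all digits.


9 × 3 × 8 × 1 × 0 = 0


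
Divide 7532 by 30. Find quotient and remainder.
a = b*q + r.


7532 = 30 * 251 + 2
Check: 7530 + 2 = 7532

q = 251, r = 2


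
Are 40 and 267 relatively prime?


Euclidean algorithm:
267 = 6 * 40 + 27
40 = 1 * 27 + 13
27 = 2 * 13 + 1
13 = 13 * 1 + 0
GCD(40, 267) = 1

Yes, coprime (GCD = 1)


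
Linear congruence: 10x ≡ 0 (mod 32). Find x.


GCD(10, 32) = 2 divides 0
Divide: 5x ≡ 0 (mod 16)
x ≡ 0 (mod 16)


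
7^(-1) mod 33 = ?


Use the extended Euclidean algorithm on (33, 7); each row r = 33*s + 7*t:
r=33, s=1, t=0
r=7, s=0, t=1
q=4: r=5, s=1, t=-4   [33*(1) + 7*(-4) = 5]
q=1: r=2, s=-1, t=5   [33*(-1) + 7*(5) = 2]
q=2: r=1, s=3, t=-14   [33*(3) + 7*(-14) = 1]
q=2: r=0, s=-7, t=33   [33*(-7) + 7*(33) = 0]
GCD = 1 with t = -14, so 7*(-14) ≡ 1 (mod 33)
Inverse = -14 mod 33 = 19
Check: 7 * 19 = 133 ≡ 1 (mod 33)

7^(-1) ≡ 19 (mod 33)


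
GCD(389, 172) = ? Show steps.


389 = 2 * 172 + 45
172 = 3 * 45 + 37
45 = 1 * 37 + 8
37 = 4 * 8 + 5
8 = 1 * 5 + 3
5 = 1 * 3 + 2
3 = 1 * 2 + 1
2 = 2 * 1 + 0
GCD = 1


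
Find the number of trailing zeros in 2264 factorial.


floor(2264/5) = 452
floor(2264/25) = 90
floor(2264/125) = 18
floor(2264/625) = 3
Total = 563

563 trailing zeros


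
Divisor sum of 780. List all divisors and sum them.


Divisors of 780: 1, 2, 3, 4, 5, 6, 10, 12, 13, 15, 20, 26, 30, 39, 52, 60, 65, 78, 130, 156, 195, 260, 390, 780
Sum = 1 + 2 + 3 + 4 + 5 + 6 + 10 + 12 + 13 + 15 + 20 + 26 + 30 + 39 + 52 + 60 + 65 + 78 + 130 + 156 + 195 + 260 + 390 + 780 = 2352

σ(780) = 2352


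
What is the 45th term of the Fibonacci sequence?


Sequence: 1, 1, 2, 3, 5, 8, 13, 21, 34, 55, 89, 144, 233, 377, 610, 987, 1597, 2584, 4181, 6765, 10946, 17711, 28657, 46368, 75025, 121393, 196418, 317811, 514229, 832040, 1346269, 2178309, 3524578, 5702887, 9227465, 14930352, 24157817, 39088169, 63245986, 102334155, 165580141, 267914296, 433494437, 701408733, 1134903170
F(45) = 1134903170


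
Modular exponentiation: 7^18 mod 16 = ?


7^1 mod 16 = 7
7^2 mod 16 = 1
7^3 mod 16 = 7
7^4 mod 16 = 1
7^5 mod 16 = 7
7^6 mod 16 = 1
7^7 mod 16 = 7
7^8 mod 16 = 1
7^9 mod 16 = 7
7^10 mod 16 = 1
7^11 mod 16 = 7
7^12 mod 16 = 1
7^13 mod 16 = 7
7^14 mod 16 = 1
7^15 mod 16 = 7
7^16 mod 16 = 1
7^17 mod 16 = 7
7^18 mod 16 = 1
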